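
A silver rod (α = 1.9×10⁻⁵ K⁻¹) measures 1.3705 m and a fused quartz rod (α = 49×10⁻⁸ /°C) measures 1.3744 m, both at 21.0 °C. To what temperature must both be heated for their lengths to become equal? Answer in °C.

Equal length when α₁L₁ΔT − α₂L₂ΔT = L₂ − L₁ = 3.90×10⁻³ m
α₁L₁ = 2.60395×10⁻⁵, α₂L₂ = 6.73456×10⁻⁷ → Δ(αL) = 2.5366044×10⁻⁵ m/K
ΔT = 3.90×10⁻³ / 2.5366044×10⁻⁵ = 153.749 K, so T = 21.0 + 153.749 = 174.749 °C

T = 174.7 °C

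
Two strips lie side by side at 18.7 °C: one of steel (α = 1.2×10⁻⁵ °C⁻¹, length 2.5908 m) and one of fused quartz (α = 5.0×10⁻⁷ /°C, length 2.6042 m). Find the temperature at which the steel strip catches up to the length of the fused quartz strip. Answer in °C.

T = 468.6 °C

L₁(1 + α₁ΔT) = L₂(1 + α₂ΔT) ⇒ ΔT = (L₂ − L₁)/(α₁L₁ − α₂L₂)
L₂ − L₁ = 2.6042 − 2.5908 = 1.34×10⁻² m
α₁L₁ − α₂L₂ = 1.2×10⁻⁵×2.5908 − 5.0×10⁻⁷×2.6042 = 2.97875×10⁻⁵ m/K
ΔT = 1.34×10⁻² / 2.97875×10⁻⁵ = 449.853 K
T = 18.7 + 449.853 = 468.553 °C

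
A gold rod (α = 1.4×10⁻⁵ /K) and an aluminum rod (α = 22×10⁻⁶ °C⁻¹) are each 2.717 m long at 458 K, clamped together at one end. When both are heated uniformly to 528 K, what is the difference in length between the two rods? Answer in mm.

1.52 mm

ΔT = 70 K
gold: ΔL = 1.4×10⁻⁵ × 2.717 m × 70 = 2.6627×10⁻³ m = 2.6627 mm
aluminum: ΔL = 22×10⁻⁶ × 2.717 m × 70 = 4.1842×10⁻³ m = 4.1842 mm
difference = 4.1842 − 2.6627 = 1.5215 mm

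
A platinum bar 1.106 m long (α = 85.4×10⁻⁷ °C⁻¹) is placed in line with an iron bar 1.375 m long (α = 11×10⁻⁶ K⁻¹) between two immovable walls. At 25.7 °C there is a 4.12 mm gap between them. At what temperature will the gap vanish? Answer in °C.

Gap closes when ΔL₁ + ΔL₂ = 4.12 mm = 4.12×10⁻³ m
(α₁L₁ + α₂L₂)ΔT = g
α₁L₁ + α₂L₂ = 85.4×10⁻⁷×1.106 + 11×10⁻⁶×1.375 = 2.457024×10⁻⁵ m/K
ΔT = 4.12×10⁻³ / 2.457024×10⁻⁵ = 167.68 K
T = 25.7 + 167.68 = 193.38 °C

T = 193 °C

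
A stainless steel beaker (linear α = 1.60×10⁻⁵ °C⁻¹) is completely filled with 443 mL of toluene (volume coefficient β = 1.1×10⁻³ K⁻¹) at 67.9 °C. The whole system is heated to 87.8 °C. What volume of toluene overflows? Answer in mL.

9.27 mL

The beaker also expands: β_container ≈ 3α = 4.8×10⁻⁵ /K
Net overflow = V₀(β_liq − 3α_cont)ΔT
β − 3α = 1.10×10⁻³ − 4.8×10⁻⁵ = 1.052×10⁻³ /K; ΔT = 19.9 K
ΔV = 443 × 1.052×10⁻³ × 19.9 = 9.27 mL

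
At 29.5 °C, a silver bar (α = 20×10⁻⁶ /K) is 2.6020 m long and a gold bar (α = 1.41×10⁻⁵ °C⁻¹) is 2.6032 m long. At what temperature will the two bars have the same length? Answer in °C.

L₁(1 + α₁ΔT) = L₂(1 + α₂ΔT) ⇒ ΔT = (L₂ − L₁)/(α₁L₁ − α₂L₂)
L₂ − L₁ = 2.6032 − 2.6020 = 1.20×10⁻³ m
α₁L₁ − α₂L₂ = 20×10⁻⁶×2.6020 − 1.41×10⁻⁵×2.6032 = 1.533488×10⁻⁵ m/K
ΔT = 1.20×10⁻³ / 1.533488×10⁻⁵ = 78.253 K
T = 29.5 + 78.253 = 107.753 °C

T = 107.8 °C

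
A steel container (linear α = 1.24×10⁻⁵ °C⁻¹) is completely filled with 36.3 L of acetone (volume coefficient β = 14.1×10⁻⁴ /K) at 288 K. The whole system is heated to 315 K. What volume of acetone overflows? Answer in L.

The container also expands: β_container ≈ 3α = 3.72×10⁻⁵ /K
Net overflow = V₀(β_liq − 3α_cont)ΔT
β − 3α = 1.41×10⁻³ − 3.72×10⁻⁵ = 1.3728×10⁻³ /K; ΔT = 27 K
ΔV = 36.3 × 1.3728×10⁻³ × 27 = 1.35 L

1.35 L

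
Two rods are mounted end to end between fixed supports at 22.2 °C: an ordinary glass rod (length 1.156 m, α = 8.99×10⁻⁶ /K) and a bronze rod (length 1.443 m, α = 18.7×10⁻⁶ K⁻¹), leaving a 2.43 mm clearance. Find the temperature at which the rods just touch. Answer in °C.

T = 87.2 °C

α₁L₁ = 1.039244×10⁻⁵ m/K, α₂L₂ = 2.69841×10⁻⁵ m/K → total 3.737654×10⁻⁵ m/K
ΔT = g/(α₁L₁+α₂L₂) = 2.43×10⁻³ / 3.737654×10⁻⁵ = 65.014 K
T = 22.2 + 65.014 = 87.214 °C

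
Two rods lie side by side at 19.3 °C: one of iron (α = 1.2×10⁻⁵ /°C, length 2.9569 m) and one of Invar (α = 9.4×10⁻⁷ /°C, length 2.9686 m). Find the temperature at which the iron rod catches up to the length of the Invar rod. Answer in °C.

T = 377.2 °C

L₁(1 + α₁ΔT) = L₂(1 + α₂ΔT) ⇒ ΔT = (L₂ − L₁)/(α₁L₁ − α₂L₂)
L₂ − L₁ = 2.9686 − 2.9569 = 1.17×10⁻² m
α₁L₁ − α₂L₂ = 1.2×10⁻⁵×2.9569 − 9.4×10⁻⁷×2.9686 = 3.2692316×10⁻⁵ m/K
ΔT = 1.17×10⁻² / 3.2692316×10⁻⁵ = 357.882 K
T = 19.3 + 357.882 = 377.182 °C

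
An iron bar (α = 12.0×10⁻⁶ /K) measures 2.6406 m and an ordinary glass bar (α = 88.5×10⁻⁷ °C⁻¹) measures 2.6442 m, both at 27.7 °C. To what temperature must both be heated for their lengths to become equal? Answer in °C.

T = 462.2 °C

L₁(1 + α₁ΔT) = L₂(1 + α₂ΔT) ⇒ ΔT = (L₂ − L₁)/(α₁L₁ − α₂L₂)
L₂ − L₁ = 2.6442 − 2.6406 = 3.60×10⁻³ m
α₁L₁ − α₂L₂ = 12.0×10⁻⁶×2.6406 − 88.5×10⁻⁷×2.6442 = 8.28603×10⁻⁶ m/K
ΔT = 3.60×10⁻³ / 8.28603×10⁻⁶ = 434.466 K
T = 27.7 + 434.466 = 462.166 °C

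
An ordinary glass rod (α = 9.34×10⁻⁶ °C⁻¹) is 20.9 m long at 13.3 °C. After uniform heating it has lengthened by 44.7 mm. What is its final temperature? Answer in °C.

ΔL = αL₀ΔT ⇒ ΔT = ΔL / (αL₀)
ΔT = 44.7×10⁻³ m / (9.34×10⁻⁶ × 20.9 m) = 228.99 K
T = 13.3 + 228.99 = 242.29 °C

T = 242 °C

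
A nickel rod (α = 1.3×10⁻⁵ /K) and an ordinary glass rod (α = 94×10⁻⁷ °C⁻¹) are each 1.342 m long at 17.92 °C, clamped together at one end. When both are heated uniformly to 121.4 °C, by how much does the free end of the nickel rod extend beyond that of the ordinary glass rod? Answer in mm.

0.500 mm

ΔT = 103.48 K
nickel: ΔL = 1.3×10⁻⁵ × 1.342 m × 103.48 = 1.8053×10⁻³ m = 1.8053 mm
ordinary glass: ΔL = 94×10⁻⁷ × 1.342 m × 103.48 = 1.3054×10⁻³ m = 1.3054 mm
difference = 1.8053 − 1.3054 = 0.4999 mm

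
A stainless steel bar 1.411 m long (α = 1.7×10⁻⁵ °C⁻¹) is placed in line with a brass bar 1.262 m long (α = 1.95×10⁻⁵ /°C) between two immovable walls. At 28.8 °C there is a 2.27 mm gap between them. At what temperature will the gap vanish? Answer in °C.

Gap closes when ΔL₁ + ΔL₂ = 2.27 mm = 2.27×10⁻³ m
(α₁L₁ + α₂L₂)ΔT = g
α₁L₁ + α₂L₂ = 1.7×10⁻⁵×1.411 + 1.95×10⁻⁵×1.262 = 4.8596×10⁻⁵ m/K
ΔT = 2.27×10⁻³ / 4.8596×10⁻⁵ = 46.712 K
T = 28.8 + 46.712 = 75.512 °C

T = 75.5 °C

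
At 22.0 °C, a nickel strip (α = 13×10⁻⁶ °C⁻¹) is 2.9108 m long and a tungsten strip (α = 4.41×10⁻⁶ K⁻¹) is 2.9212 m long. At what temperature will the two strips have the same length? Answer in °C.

T = 438.7 °C

Equal length when α₁L₁ΔT − α₂L₂ΔT = L₂ − L₁ = 1.04×10⁻² m
α₁L₁ = 3.78404×10⁻⁵, α₂L₂ = 1.2882492×10⁻⁵ → Δ(αL) = 2.4957908×10⁻⁵ m/K
ΔT = 1.04×10⁻² / 2.4957908×10⁻⁵ = 416.702 K, so T = 22.0 + 416.702 = 438.702 °C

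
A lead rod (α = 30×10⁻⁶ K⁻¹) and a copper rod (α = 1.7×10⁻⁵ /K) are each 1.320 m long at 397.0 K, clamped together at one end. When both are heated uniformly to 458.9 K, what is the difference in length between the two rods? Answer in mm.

ΔT = 61.9 K
lead: ΔL = 30×10⁻⁶ × 1.320 m × 61.9 = 2.4512×10⁻³ m = 2.4512 mm
copper: ΔL = 1.7×10⁻⁵ × 1.320 m × 61.9 = 1.3890×10⁻³ m = 1.3890 mm
difference = 2.4512 − 1.3890 = 1.0622 mm

1.06 mm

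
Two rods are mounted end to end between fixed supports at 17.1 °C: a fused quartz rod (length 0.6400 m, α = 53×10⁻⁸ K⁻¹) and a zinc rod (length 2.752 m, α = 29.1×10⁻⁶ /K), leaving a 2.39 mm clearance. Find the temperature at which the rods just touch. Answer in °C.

T = 46.8 °C

Gap closes when ΔL₁ + ΔL₂ = 2.39 mm = 2.39×10⁻³ m
(α₁L₁ + α₂L₂)ΔT = g
α₁L₁ + α₂L₂ = 53×10⁻⁸×0.6400 + 29.1×10⁻⁶×2.752 = 8.04224×10⁻⁵ m/K
ΔT = 2.39×10⁻³ / 8.04224×10⁻⁵ = 29.718 K
T = 17.1 + 29.718 = 46.818 °C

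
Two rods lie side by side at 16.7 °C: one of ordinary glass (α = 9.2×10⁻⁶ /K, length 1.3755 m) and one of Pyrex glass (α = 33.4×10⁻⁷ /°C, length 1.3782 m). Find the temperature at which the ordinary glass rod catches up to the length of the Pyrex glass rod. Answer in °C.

L₁(1 + α₁ΔT) = L₂(1 + α₂ΔT) ⇒ ΔT = (L₂ − L₁)/(α₁L₁ − α₂L₂)
L₂ − L₁ = 1.3782 − 1.3755 = 2.70×10⁻³ m
α₁L₁ − α₂L₂ = 9.2×10⁻⁶×1.3755 − 33.4×10⁻⁷×1.3782 = 8.051412×10⁻⁶ m/K
ΔT = 2.70×10⁻³ / 8.051412×10⁻⁶ = 335.345 K
T = 16.7 + 335.345 = 352.045 °C

T = 352.0 °C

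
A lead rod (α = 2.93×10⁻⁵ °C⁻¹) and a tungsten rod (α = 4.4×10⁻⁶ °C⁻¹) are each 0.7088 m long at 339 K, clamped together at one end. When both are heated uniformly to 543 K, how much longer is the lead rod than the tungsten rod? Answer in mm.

ΔT = 204 K
lead: ΔL = 2.93×10⁻⁵ × 0.7088 m × 204 = 4.2366×10⁻³ m = 4.2366 mm
tungsten: ΔL = 4.4×10⁻⁶ × 0.7088 m × 204 = 6.3622×10⁻⁴ m = 0.63622 mm
difference = 4.2366 − 0.63622 = 3.60038 mm

3.60 mm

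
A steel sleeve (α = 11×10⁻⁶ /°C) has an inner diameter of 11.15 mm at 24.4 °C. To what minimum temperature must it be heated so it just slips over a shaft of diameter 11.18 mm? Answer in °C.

Required Δd = 11.18 − 11.15 = 0.03 mm
Δd = αd₀ΔT ⇒ ΔT = Δd/(αd₀) = 0.03 / (11×10⁻⁶ × 11.15) = 244.60 K
T_min = 24.4 + 244.60 = 269.00 °C

T = 269 °C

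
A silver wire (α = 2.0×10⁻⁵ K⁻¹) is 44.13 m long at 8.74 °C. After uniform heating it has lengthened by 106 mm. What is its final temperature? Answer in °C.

ΔL = αL₀ΔT ⇒ ΔT = ΔL / (αL₀)
ΔT = 106×10⁻³ m / (2.0×10⁻⁵ × 44.13 m) = 120.10 K
T = 8.74 + 120.10 = 128.84 °C

T = 129 °C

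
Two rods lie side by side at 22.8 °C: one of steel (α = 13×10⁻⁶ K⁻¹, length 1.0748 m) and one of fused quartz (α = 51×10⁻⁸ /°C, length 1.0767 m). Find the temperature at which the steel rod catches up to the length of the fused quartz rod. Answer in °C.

L₁(1 + α₁ΔT) = L₂(1 + α₂ΔT) ⇒ ΔT = (L₂ − L₁)/(α₁L₁ − α₂L₂)
L₂ − L₁ = 1.0767 − 1.0748 = 1.90×10⁻³ m
α₁L₁ − α₂L₂ = 13×10⁻⁶×1.0748 − 51×10⁻⁸×1.0767 = 1.3423283×10⁻⁵ m/K
ΔT = 1.90×10⁻³ / 1.3423283×10⁻⁵ = 141.545 K
T = 22.8 + 141.545 = 164.345 °C

T = 164.3 °C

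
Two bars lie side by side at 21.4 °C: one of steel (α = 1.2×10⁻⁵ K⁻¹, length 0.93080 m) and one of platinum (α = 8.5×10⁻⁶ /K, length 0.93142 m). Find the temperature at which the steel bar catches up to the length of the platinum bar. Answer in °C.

L₁(1 + α₁ΔT) = L₂(1 + α₂ΔT) ⇒ ΔT = (L₂ − L₁)/(α₁L₁ − α₂L₂)
L₂ − L₁ = 0.93142 − 0.93080 = 6.20×10⁻⁴ m
α₁L₁ − α₂L₂ = 1.2×10⁻⁵×0.93080 − 8.5×10⁻⁶×0.93142 = 3.25253×10⁻⁶ m/K
ΔT = 6.20×10⁻⁴ / 3.25253×10⁻⁶ = 190.621 K
T = 21.4 + 190.621 = 212.021 °C

T = 212.0 °C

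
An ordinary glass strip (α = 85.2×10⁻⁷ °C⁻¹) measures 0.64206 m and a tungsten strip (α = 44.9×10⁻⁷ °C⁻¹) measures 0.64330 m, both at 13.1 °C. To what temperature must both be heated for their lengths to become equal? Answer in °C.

T = 493.4 °C

Equal length when α₁L₁ΔT − α₂L₂ΔT = L₂ − L₁ = 1.24×10⁻³ m
α₁L₁ = 5.4703512×10⁻⁶, α₂L₂ = 2.888417×10⁻⁶ → Δ(αL) = 2.5819342×10⁻⁶ m/K
ΔT = 1.24×10⁻³ / 2.5819342×10⁻⁶ = 480.260 K, so T = 13.1 + 480.260 = 493.360 °C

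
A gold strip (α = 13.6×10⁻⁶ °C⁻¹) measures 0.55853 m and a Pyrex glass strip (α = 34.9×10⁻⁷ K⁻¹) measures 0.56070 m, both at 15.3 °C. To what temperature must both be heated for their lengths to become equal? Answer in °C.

L₁(1 + α₁ΔT) = L₂(1 + α₂ΔT) ⇒ ΔT = (L₂ − L₁)/(α₁L₁ − α₂L₂)
L₂ − L₁ = 0.56070 − 0.55853 = 2.17×10⁻³ m
α₁L₁ − α₂L₂ = 13.6×10⁻⁶×0.55853 − 34.9×10⁻⁷×0.56070 = 5.639165×10⁻⁶ m/K
ΔT = 2.17×10⁻³ / 5.639165×10⁻⁶ = 384.809 K
T = 15.3 + 384.809 = 400.109 °C

T = 400.1 °C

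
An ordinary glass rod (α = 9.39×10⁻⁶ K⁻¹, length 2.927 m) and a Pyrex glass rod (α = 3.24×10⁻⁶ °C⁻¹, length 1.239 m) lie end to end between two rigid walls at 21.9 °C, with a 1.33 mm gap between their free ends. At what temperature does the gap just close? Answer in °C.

T = 64.1 °C

α₁L₁ = 2.748453×10⁻⁵ m/K, α₂L₂ = 4.01436×10⁻⁶ m/K → total 3.149889×10⁻⁵ m/K
ΔT = g/(α₁L₁+α₂L₂) = 1.33×10⁻³ / 3.149889×10⁻⁵ = 42.224 K
T = 21.9 + 42.224 = 64.124 °C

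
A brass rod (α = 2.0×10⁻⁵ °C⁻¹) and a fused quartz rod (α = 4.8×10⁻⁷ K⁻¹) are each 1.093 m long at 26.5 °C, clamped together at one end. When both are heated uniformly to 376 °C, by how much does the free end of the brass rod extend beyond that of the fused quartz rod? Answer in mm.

7.46 mm

ΔT = 349.5 K
brass: ΔL = 2.0×10⁻⁵ × 1.093 m × 349.5 = 7.6401×10⁻³ m = 7.6401 mm
fused quartz: ΔL = 4.8×10⁻⁷ × 1.093 m × 349.5 = 1.8336×10⁻⁴ m = 0.18336 mm
difference = 7.6401 − 0.18336 = 7.45674 mm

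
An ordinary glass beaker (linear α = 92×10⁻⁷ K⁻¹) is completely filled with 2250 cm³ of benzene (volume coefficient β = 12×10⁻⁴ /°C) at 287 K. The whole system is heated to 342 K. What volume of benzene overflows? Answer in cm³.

145 cm³

The beaker also expands: β_container ≈ 3α = 2.76×10⁻⁵ /K
Net overflow = V₀(β_liq − 3α_cont)ΔT
β − 3α = 1.20×10⁻³ − 2.76×10⁻⁵ = 1.1724×10⁻³ /K; ΔT = 55 K
ΔV = 2250 × 1.1724×10⁻³ × 55 = 145 cm³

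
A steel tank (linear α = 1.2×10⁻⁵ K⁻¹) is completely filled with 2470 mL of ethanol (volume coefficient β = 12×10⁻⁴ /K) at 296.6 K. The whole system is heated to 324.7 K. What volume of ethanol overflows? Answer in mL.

80.8 mL

The tank also expands: β_container ≈ 3α = 3.6×10⁻⁵ /K
Net overflow = V₀(β_liq − 3α_cont)ΔT
β − 3α = 1.20×10⁻³ − 3.6×10⁻⁵ = 1.164×10⁻³ /K; ΔT = 28.1 K
ΔV = 2470 × 1.164×10⁻³ × 28.1 = 80.8 mL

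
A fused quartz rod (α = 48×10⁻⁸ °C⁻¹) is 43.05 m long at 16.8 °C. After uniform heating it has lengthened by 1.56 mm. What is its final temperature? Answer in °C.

T = 92.3 °C

ΔL = αL₀ΔT ⇒ ΔT = ΔL / (αL₀)
ΔT = 1.56×10⁻³ m / (48×10⁻⁸ × 43.05 m) = 75.494 K
T = 16.8 + 75.494 = 92.294 °C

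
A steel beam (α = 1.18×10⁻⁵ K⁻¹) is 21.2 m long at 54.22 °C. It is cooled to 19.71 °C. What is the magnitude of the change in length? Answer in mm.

ΔL = 8.63 mm

|ΔT| = |19.71 − 54.22| = 34.51 K
ΔL = αL₀ΔT = (1.18×10⁻⁵)(21.2)(34.51) = 8.63×10⁻³ m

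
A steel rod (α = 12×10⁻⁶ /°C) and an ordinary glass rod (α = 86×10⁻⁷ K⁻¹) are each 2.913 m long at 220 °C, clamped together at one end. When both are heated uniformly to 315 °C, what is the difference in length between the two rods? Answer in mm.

0.941 mm

ΔT = 95 K
steel: ΔL = 12×10⁻⁶ × 2.913 m × 95 = 3.3208×10⁻³ m = 3.3208 mm
ordinary glass: ΔL = 86×10⁻⁷ × 2.913 m × 95 = 2.3799×10⁻³ m = 2.3799 mm
difference = 3.3208 − 2.3799 = 0.9409 mm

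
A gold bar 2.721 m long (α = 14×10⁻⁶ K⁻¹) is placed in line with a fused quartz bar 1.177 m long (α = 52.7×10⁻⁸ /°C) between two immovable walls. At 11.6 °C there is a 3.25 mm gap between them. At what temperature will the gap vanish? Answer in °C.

Gap closes when ΔL₁ + ΔL₂ = 3.25 mm = 3.25×10⁻³ m
(α₁L₁ + α₂L₂)ΔT = g
α₁L₁ + α₂L₂ = 14×10⁻⁶×2.721 + 52.7×10⁻⁸×1.177 = 3.8714279×10⁻⁵ m/K
ΔT = 3.25×10⁻³ / 3.8714279×10⁻⁵ = 83.948 K
T = 11.6 + 83.948 = 95.548 °C

T = 95.5 °C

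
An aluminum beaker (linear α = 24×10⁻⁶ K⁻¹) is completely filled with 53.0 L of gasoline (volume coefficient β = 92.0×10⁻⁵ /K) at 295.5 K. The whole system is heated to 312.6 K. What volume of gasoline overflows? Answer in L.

The beaker also expands: β_container ≈ 3α = 7.2×10⁻⁵ /K
Net overflow = V₀(β_liq − 3α_cont)ΔT
β − 3α = 9.20×10⁻⁴ − 7.2×10⁻⁵ = 8.48×10⁻⁴ /K; ΔT = 17.1 K
ΔV = 53.0 × 8.48×10⁻⁴ × 17.1 = 0.769 L

0.769 L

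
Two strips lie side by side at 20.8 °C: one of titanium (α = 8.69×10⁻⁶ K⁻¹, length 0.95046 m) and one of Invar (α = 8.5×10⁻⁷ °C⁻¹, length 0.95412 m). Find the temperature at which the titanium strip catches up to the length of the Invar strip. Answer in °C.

Equal length when α₁L₁ΔT − α₂L₂ΔT = L₂ − L₁ = 3.66×10⁻³ m
α₁L₁ = 8.2594974×10⁻⁶, α₂L₂ = 8.11002×10⁻⁷ → Δ(αL) = 7.4484954×10⁻⁶ m/K
ΔT = 3.66×10⁻³ / 7.4484954×10⁻⁶ = 491.374 K, so T = 20.8 + 491.374 = 512.174 °C

T = 512.2 °C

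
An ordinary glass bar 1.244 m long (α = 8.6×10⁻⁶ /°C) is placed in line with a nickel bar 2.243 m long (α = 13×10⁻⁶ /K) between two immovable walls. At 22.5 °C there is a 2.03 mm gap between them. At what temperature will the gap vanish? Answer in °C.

T = 73.4 °C

α₁L₁ = 1.06984×10⁻⁵ m/K, α₂L₂ = 2.9159×10⁻⁵ m/K → total 3.98574×10⁻⁵ m/K
ΔT = g/(α₁L₁+α₂L₂) = 2.03×10⁻³ / 3.98574×10⁻⁵ = 50.932 K
T = 22.5 + 50.932 = 73.432 °C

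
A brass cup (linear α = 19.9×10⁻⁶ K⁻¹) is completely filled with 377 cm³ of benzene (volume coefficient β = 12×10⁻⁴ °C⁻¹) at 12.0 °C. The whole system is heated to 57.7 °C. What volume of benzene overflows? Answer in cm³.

19.6 cm³

The cup also expands: β_container ≈ 3α = 5.97×10⁻⁵ /K
Net overflow = V₀(β_liq − 3α_cont)ΔT
β − 3α = 1.20×10⁻³ − 5.97×10⁻⁵ = 1.1403×10⁻³ /K; ΔT = 45.7 K
ΔV = 377 × 1.1403×10⁻³ × 45.7 = 19.6 cm³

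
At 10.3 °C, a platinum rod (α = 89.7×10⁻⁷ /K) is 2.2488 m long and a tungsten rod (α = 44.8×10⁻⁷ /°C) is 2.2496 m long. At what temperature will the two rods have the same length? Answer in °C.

T = 89.56 °C

L₁(1 + α₁ΔT) = L₂(1 + α₂ΔT) ⇒ ΔT = (L₂ − L₁)/(α₁L₁ − α₂L₂)
L₂ − L₁ = 2.2496 − 2.2488 = 8.00×10⁻⁴ m
α₁L₁ − α₂L₂ = 89.7×10⁻⁷×2.2488 − 44.8×10⁻⁷×2.2496 = 1.0093528×10⁻⁵ m/K
ΔT = 8.00×10⁻⁴ / 1.0093528×10⁻⁵ = 79.2587 K
T = 10.3 + 79.2587 = 89.5587 °C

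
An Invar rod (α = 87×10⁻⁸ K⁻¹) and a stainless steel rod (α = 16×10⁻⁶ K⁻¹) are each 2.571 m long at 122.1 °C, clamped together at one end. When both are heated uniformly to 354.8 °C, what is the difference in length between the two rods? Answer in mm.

ΔT = 232.7 K
Invar: ΔL = 87×10⁻⁸ × 2.571 m × 232.7 = 5.2050×10⁻⁴ m = 0.52050 mm
stainless steel: ΔL = 16×10⁻⁶ × 2.571 m × 232.7 = 9.5723×10⁻³ m = 9.5723 mm
difference = 9.5723 − 0.52050 = 9.0518 mm

9.05 mm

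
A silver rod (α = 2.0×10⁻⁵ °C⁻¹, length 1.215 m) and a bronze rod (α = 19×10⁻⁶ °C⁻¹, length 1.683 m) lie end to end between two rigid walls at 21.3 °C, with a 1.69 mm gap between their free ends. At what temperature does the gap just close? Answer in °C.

T = 51.3 °C

Gap closes when ΔL₁ + ΔL₂ = 1.69 mm = 1.69×10⁻³ m
(α₁L₁ + α₂L₂)ΔT = g
α₁L₁ + α₂L₂ = 2.0×10⁻⁵×1.215 + 19×10⁻⁶×1.683 = 5.6277×10⁻⁵ m/K
ΔT = 1.69×10⁻³ / 5.6277×10⁻⁵ = 30.030 K
T = 21.3 + 30.030 = 51.330 °C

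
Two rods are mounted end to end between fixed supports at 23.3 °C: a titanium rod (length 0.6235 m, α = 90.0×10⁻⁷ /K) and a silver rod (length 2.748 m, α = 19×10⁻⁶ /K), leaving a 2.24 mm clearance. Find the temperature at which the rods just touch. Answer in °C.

T = 62.0 °C

Gap closes when ΔL₁ + ΔL₂ = 2.24 mm = 2.24×10⁻³ m
(α₁L₁ + α₂L₂)ΔT = g
α₁L₁ + α₂L₂ = 90.0×10⁻⁷×0.6235 + 19×10⁻⁶×2.748 = 5.78235×10⁻⁵ m/K
ΔT = 2.24×10⁻³ / 5.78235×10⁻⁵ = 38.739 K
T = 23.3 + 38.739 = 62.039 °C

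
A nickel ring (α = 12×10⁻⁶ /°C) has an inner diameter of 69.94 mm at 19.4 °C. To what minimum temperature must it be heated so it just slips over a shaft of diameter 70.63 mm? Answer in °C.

Required Δd = 70.63 − 69.94 = 0.69 mm
Δd = αd₀ΔT ⇒ ΔT = Δd/(αd₀) = 0.69 / (12×10⁻⁶ × 69.94) = 822.13 K
T_min = 19.4 + 822.13 = 841.53 °C

T = 842 °C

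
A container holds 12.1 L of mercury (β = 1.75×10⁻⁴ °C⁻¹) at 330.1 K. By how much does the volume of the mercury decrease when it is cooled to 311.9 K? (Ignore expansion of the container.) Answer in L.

ΔV = 0.0385 L

|ΔT| = |311.9 − 330.1| = 18.2 K
ΔV = βV₀ΔT = (1.75×10⁻⁴)(12.1)(18.2) = 0.0385 L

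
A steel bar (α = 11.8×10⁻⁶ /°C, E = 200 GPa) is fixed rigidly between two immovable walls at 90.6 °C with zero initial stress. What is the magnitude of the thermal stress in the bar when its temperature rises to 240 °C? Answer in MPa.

σ = 353 MPa

Fully constrained: the free strain ε = αΔT is blocked, so σ = Eε = EαΔT.
|ΔT| = 149.4 K
σ = 200×10⁹ × 11.8×10⁻⁶ × 149.4 = 3.53×10⁸ Pa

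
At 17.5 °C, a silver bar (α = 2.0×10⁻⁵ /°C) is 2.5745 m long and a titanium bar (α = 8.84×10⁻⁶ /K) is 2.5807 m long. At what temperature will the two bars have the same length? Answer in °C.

T = 233.7 °C

L₁(1 + α₁ΔT) = L₂(1 + α₂ΔT) ⇒ ΔT = (L₂ − L₁)/(α₁L₁ − α₂L₂)
L₂ − L₁ = 2.5807 − 2.5745 = 6.20×10⁻³ m
α₁L₁ − α₂L₂ = 2.0×10⁻⁵×2.5745 − 8.84×10⁻⁶×2.5807 = 2.8676612×10⁻⁵ m/K
ΔT = 6.20×10⁻³ / 2.8676612×10⁻⁵ = 216.204 K
T = 17.5 + 216.204 = 233.704 °C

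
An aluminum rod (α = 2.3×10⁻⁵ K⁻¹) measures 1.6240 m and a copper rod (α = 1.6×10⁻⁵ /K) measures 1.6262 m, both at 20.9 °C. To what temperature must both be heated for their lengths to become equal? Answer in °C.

T = 215.0 °C

Equal length when α₁L₁ΔT − α₂L₂ΔT = L₂ − L₁ = 2.20×10⁻³ m
α₁L₁ = 3.7352×10⁻⁵, α₂L₂ = 2.60192×10⁻⁵ → Δ(αL) = 1.13328×10⁻⁵ m/K
ΔT = 2.20×10⁻³ / 1.13328×10⁻⁵ = 194.127 K, so T = 20.9 + 194.127 = 215.027 °C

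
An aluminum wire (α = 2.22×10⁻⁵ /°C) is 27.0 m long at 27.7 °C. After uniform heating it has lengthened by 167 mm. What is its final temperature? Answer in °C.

T = 306 °C

ΔL = αL₀ΔT ⇒ ΔT = ΔL / (αL₀)
ΔT = 167×10⁻³ m / (2.22×10⁻⁵ × 27.0 m) = 278.61 K
T = 27.7 + 278.61 = 306.31 °C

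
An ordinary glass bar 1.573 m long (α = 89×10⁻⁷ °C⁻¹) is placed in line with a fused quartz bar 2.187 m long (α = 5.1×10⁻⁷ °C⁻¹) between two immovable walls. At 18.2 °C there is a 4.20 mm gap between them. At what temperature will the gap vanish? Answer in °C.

T = 296 °C

Gap closes when ΔL₁ + ΔL₂ = 4.20 mm = 4.20×10⁻³ m
(α₁L₁ + α₂L₂)ΔT = g
α₁L₁ + α₂L₂ = 89×10⁻⁷×1.573 + 5.1×10⁻⁷×2.187 = 1.511507×10⁻⁵ m/K
ΔT = 4.20×10⁻³ / 1.511507×10⁻⁵ = 277.87 K
T = 18.2 + 277.87 = 296.07 °C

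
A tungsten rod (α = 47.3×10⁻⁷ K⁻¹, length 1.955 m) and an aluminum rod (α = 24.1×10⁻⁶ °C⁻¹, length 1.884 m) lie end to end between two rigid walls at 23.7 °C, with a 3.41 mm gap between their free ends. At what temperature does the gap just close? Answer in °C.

Gap closes when ΔL₁ + ΔL₂ = 3.41 mm = 3.41×10⁻³ m
(α₁L₁ + α₂L₂)ΔT = g
α₁L₁ + α₂L₂ = 47.3×10⁻⁷×1.955 + 24.1×10⁻⁶×1.884 = 5.465155×10⁻⁵ m/K
ΔT = 3.41×10⁻³ / 5.465155×10⁻⁵ = 62.395 K
T = 23.7 + 62.395 = 86.095 °C

T = 86.1 °C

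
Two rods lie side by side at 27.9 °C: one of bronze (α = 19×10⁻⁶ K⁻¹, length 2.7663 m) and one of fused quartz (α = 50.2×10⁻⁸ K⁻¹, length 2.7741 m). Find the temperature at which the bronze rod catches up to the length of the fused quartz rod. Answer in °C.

T = 180.3 °C

L₁(1 + α₁ΔT) = L₂(1 + α₂ΔT) ⇒ ΔT = (L₂ − L₁)/(α₁L₁ − α₂L₂)
L₂ − L₁ = 2.7741 − 2.7663 = 7.80×10⁻³ m
α₁L₁ − α₂L₂ = 19×10⁻⁶×2.7663 − 50.2×10⁻⁸×2.7741 = 5.11671018×10⁻⁵ m/K
ΔT = 7.80×10⁻³ / 5.11671018×10⁻⁵ = 152.442 K
T = 27.9 + 152.442 = 180.342 °C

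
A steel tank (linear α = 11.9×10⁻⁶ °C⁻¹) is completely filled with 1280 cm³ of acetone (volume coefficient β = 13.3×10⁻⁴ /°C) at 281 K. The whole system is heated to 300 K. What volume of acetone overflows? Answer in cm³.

The tank also expands: β_container ≈ 3α = 3.57×10⁻⁵ /K
Net overflow = V₀(β_liq − 3α_cont)ΔT
β − 3α = 1.33×10⁻³ − 3.57×10⁻⁵ = 1.2943×10⁻³ /K; ΔT = 19 K
ΔV = 1280 × 1.2943×10⁻³ × 19 = 31.5 cm³

31.5 cm³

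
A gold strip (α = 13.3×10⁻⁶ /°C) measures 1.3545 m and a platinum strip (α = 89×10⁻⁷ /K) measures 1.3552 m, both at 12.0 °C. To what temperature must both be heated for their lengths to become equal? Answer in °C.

T = 129.6 °C

Equal length when α₁L₁ΔT − α₂L₂ΔT = L₂ − L₁ = 7.00×10⁻⁴ m
α₁L₁ = 1.801485×10⁻⁵, α₂L₂ = 1.206128×10⁻⁵ → Δ(αL) = 5.95357×10⁻⁶ m/K
ΔT = 7.00×10⁻⁴ / 5.95357×10⁻⁶ = 117.577 K, so T = 12.0 + 117.577 = 129.577 °C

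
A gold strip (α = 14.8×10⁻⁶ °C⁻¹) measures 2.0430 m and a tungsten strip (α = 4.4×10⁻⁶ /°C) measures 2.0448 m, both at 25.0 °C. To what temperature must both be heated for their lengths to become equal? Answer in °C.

T = 109.7 °C

Equal length when α₁L₁ΔT − α₂L₂ΔT = L₂ − L₁ = 1.80×10⁻³ m
α₁L₁ = 3.02364×10⁻⁵, α₂L₂ = 8.99712×10⁻⁶ → Δ(αL) = 2.123928×10⁻⁵ m/K
ΔT = 1.80×10⁻³ / 2.123928×10⁻⁵ = 84.749 K, so T = 25.0 + 84.749 = 109.749 °C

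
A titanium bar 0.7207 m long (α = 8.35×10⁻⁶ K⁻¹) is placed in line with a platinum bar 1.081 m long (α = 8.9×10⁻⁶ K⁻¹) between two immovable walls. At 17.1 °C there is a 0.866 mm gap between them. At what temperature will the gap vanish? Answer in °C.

α₁L₁ = 6.017845×10⁻⁶ m/K, α₂L₂ = 9.6209×10⁻⁶ m/K → total 1.5638745×10⁻⁵ m/K
ΔT = g/(α₁L₁+α₂L₂) = 8.66×10⁻⁴ / 1.5638745×10⁻⁵ = 55.375 K
T = 17.1 + 55.375 = 72.475 °C

T = 72.5 °C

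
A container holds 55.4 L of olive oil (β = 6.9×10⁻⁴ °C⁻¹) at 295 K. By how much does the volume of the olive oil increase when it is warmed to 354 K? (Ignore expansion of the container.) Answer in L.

ΔV = 2.26 L

|ΔT| = |354 − 295| = 59 K
ΔV = βV₀ΔT = (6.9×10⁻⁴)(55.4)(59) = 2.26 L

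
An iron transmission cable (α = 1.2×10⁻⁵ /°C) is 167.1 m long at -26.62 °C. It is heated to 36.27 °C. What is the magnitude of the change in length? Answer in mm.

|ΔT| = |36.27 − (-26.62)| = 62.89 K
ΔL = αL₀ΔT = (1.2×10⁻⁵)(167.1)(62.89) = 1.26×10⁻¹ m

ΔL = 126 mm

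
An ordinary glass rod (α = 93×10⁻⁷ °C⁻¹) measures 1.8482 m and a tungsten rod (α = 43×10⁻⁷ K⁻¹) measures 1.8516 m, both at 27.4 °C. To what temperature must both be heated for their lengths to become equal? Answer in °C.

Equal length when α₁L₁ΔT − α₂L₂ΔT = L₂ − L₁ = 3.40×10⁻³ m
α₁L₁ = 1.718826×10⁻⁵, α₂L₂ = 7.96188×10⁻⁶ → Δ(αL) = 9.22638×10⁻⁶ m/K
ΔT = 3.40×10⁻³ / 9.22638×10⁻⁶ = 368.509 K, so T = 27.4 + 368.509 = 395.909 °C

T = 395.9 °C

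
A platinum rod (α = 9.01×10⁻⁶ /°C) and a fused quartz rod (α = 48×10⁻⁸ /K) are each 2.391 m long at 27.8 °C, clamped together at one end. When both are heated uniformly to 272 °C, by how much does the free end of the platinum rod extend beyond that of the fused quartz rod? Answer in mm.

4.98 mm

ΔT = 244.2 K
platinum: ΔL = 9.01×10⁻⁶ × 2.391 m × 244.2 = 5.2608×10⁻³ m = 5.2608 mm
fused quartz: ΔL = 48×10⁻⁸ × 2.391 m × 244.2 = 2.8026×10⁻⁴ m = 0.28026 mm
difference = 5.2608 − 0.28026 = 4.98054 mm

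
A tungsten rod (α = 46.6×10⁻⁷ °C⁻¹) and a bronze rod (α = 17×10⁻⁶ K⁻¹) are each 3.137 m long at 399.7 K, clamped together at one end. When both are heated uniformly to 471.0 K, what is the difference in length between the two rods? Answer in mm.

ΔT = 71.3 K
tungsten: ΔL = 46.6×10⁻⁷ × 3.137 m × 71.3 = 1.0423×10⁻³ m = 1.0423 mm
bronze: ΔL = 17×10⁻⁶ × 3.137 m × 71.3 = 3.8024×10⁻³ m = 3.8024 mm
difference = 3.8024 − 1.0423 = 2.7601 mm

2.76 mm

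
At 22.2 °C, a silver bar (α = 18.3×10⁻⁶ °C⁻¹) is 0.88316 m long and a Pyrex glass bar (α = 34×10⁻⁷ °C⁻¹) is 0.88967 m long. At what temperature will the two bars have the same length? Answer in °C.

T = 517.7 °C

Equal length when α₁L₁ΔT − α₂L₂ΔT = L₂ − L₁ = 6.51×10⁻³ m
α₁L₁ = 1.6161828×10⁻⁵, α₂L₂ = 3.024878×10⁻⁶ → Δ(αL) = 1.313695×10⁻⁵ m/K
ΔT = 6.51×10⁻³ / 1.313695×10⁻⁵ = 495.549 K, so T = 22.2 + 495.549 = 517.749 °C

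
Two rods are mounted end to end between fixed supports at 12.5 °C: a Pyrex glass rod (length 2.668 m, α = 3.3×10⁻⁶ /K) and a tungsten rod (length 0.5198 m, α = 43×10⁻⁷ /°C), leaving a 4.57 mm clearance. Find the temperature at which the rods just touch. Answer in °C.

Gap closes when ΔL₁ + ΔL₂ = 4.57 mm = 4.57×10⁻³ m
(α₁L₁ + α₂L₂)ΔT = g
α₁L₁ + α₂L₂ = 3.3×10⁻⁶×2.668 + 43×10⁻⁷×0.5198 = 1.103954×10⁻⁵ m/K
ΔT = 4.57×10⁻³ / 1.103954×10⁻⁵ = 413.97 K
T = 12.5 + 413.97 = 426.47 °C

T = 426 °C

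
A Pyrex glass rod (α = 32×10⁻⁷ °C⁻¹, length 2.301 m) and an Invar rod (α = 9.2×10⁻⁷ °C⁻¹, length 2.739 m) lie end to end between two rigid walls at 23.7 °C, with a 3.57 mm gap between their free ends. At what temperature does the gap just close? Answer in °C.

Gap closes when ΔL₁ + ΔL₂ = 3.57 mm = 3.57×10⁻³ m
(α₁L₁ + α₂L₂)ΔT = g
α₁L₁ + α₂L₂ = 32×10⁻⁷×2.301 + 9.2×10⁻⁷×2.739 = 9.88308×10⁻⁶ m/K
ΔT = 3.57×10⁻³ / 9.88308×10⁻⁶ = 361.22 K
T = 23.7 + 361.22 = 384.92 °C

T = 385 °C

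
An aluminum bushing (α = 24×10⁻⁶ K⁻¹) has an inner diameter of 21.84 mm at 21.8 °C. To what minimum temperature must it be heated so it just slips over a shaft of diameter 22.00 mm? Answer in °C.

T = 327 °C

Required Δd = 22.00 − 21.84 = 0.16 mm
Δd = αd₀ΔT ⇒ ΔT = Δd/(αd₀) = 0.16 / (24×10⁻⁶ × 21.84) = 305.25 K
T_min = 21.8 + 305.25 = 327.05 °C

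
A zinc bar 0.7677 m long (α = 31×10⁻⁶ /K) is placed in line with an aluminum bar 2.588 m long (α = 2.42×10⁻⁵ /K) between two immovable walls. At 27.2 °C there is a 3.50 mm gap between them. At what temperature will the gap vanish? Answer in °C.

T = 67.7 °C

α₁L₁ = 2.37987×10⁻⁵ m/K, α₂L₂ = 6.26296×10⁻⁵ m/K → total 8.64283×10⁻⁵ m/K
ΔT = g/(α₁L₁+α₂L₂) = 3.50×10⁻³ / 8.64283×10⁻⁵ = 40.496 K
T = 27.2 + 40.496 = 67.696 °C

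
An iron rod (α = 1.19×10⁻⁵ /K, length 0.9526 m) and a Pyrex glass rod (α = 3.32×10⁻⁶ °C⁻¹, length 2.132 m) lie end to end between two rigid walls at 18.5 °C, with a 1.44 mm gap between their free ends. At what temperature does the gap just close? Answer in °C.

T = 96.7 °C

α₁L₁ = 1.133594×10⁻⁵ m/K, α₂L₂ = 7.07824×10⁻⁶ m/K → total 1.841418×10⁻⁵ m/K
ΔT = g/(α₁L₁+α₂L₂) = 1.44×10⁻³ / 1.841418×10⁻⁵ = 78.201 K
T = 18.5 + 78.201 = 96.701 °C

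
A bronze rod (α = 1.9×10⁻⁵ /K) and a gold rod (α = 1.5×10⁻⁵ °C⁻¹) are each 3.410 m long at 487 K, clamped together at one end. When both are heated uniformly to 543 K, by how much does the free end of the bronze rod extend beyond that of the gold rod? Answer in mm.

0.764 mm

ΔT = 56 K
bronze: ΔL = 1.9×10⁻⁵ × 3.410 m × 56 = 3.6282×10⁻³ m = 3.6282 mm
gold: ΔL = 1.5×10⁻⁵ × 3.410 m × 56 = 2.8644×10⁻³ m = 2.8644 mm
difference = 3.6282 − 2.8644 = 0.7638 mm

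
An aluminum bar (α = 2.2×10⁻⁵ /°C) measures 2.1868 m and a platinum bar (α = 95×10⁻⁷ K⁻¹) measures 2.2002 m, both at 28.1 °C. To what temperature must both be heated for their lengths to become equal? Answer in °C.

L₁(1 + α₁ΔT) = L₂(1 + α₂ΔT) ⇒ ΔT = (L₂ − L₁)/(α₁L₁ − α₂L₂)
L₂ − L₁ = 2.2002 − 2.1868 = 1.34×10⁻² m
α₁L₁ − α₂L₂ = 2.2×10⁻⁵×2.1868 − 95×10⁻⁷×2.2002 = 2.72077×10⁻⁵ m/K
ΔT = 1.34×10⁻² / 2.72077×10⁻⁵ = 492.508 K
T = 28.1 + 492.508 = 520.608 °C

T = 520.6 °C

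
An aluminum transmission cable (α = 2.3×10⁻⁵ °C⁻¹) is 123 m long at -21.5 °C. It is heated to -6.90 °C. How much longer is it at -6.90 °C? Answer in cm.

|ΔT| = |-6.90 − (-21.5)| = 14.60 K
ΔL = αL₀ΔT = (2.3×10⁻⁵)(123)(14.60) = 4.13×10⁻² m

ΔL = 4.13 cm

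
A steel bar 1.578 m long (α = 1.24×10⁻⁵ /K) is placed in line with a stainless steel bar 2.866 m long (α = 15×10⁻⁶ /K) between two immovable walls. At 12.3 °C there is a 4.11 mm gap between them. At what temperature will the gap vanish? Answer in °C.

Gap closes when ΔL₁ + ΔL₂ = 4.11 mm = 4.11×10⁻³ m
(α₁L₁ + α₂L₂)ΔT = g
α₁L₁ + α₂L₂ = 1.24×10⁻⁵×1.578 + 15×10⁻⁶×2.866 = 6.25572×10⁻⁵ m/K
ΔT = 4.11×10⁻³ / 6.25572×10⁻⁵ = 65.700 K
T = 12.3 + 65.700 = 78.000 °C

T = 78.0 °C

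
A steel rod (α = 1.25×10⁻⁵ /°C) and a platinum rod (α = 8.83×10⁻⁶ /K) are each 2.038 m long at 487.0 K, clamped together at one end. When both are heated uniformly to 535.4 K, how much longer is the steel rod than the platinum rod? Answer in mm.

ΔT = 48.4 K
steel: ΔL = 1.25×10⁻⁵ × 2.038 m × 48.4 = 1.2330×10⁻³ m = 1.2330 mm
platinum: ΔL = 8.83×10⁻⁶ × 2.038 m × 48.4 = 8.7098×10⁻⁴ m = 0.87098 mm
difference = 1.2330 − 0.87098 = 0.36202 mm

0.362 mm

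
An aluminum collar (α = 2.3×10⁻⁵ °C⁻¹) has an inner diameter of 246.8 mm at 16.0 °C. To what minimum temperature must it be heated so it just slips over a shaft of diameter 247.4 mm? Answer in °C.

T = 122 °C

Required Δd = 247.4 − 246.8 = 0.6 mm
Δd = αd₀ΔT ⇒ ΔT = Δd/(αd₀) = 0.6 / (2.3×10⁻⁵ × 246.8) = 105.70 K
T_min = 16.0 + 105.70 = 121.70 °C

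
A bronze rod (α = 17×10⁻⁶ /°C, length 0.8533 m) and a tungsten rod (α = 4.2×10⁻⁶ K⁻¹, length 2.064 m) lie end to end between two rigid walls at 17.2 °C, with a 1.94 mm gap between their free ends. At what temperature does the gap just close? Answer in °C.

α₁L₁ = 1.45061×10⁻⁵ m/K, α₂L₂ = 8.6688×10⁻⁶ m/K → total 2.31749×10⁻⁵ m/K
ΔT = g/(α₁L₁+α₂L₂) = 1.94×10⁻³ / 2.31749×10⁻⁵ = 83.71 K
T = 17.2 + 83.71 = 100.91 °C

T = 101 °C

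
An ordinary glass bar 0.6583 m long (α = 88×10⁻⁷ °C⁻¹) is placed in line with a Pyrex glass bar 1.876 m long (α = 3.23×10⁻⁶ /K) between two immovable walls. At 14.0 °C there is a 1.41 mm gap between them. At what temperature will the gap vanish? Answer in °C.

T = 133 °C

Gap closes when ΔL₁ + ΔL₂ = 1.41 mm = 1.41×10⁻³ m
(α₁L₁ + α₂L₂)ΔT = g
α₁L₁ + α₂L₂ = 88×10⁻⁷×0.6583 + 3.23×10⁻⁶×1.876 = 1.185252×10⁻⁵ m/K
ΔT = 1.41×10⁻³ / 1.185252×10⁻⁵ = 118.96 K
T = 14.0 + 118.96 = 132.96 °C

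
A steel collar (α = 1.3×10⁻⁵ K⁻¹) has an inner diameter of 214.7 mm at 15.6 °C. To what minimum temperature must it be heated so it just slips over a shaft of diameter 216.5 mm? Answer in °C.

Required Δd = 216.5 − 214.7 = 1.8 mm
Δd = αd₀ΔT ⇒ ΔT = Δd/(αd₀) = 1.8 / (1.3×10⁻⁵ × 214.7) = 644.91 K
T_min = 15.6 + 644.91 = 660.51 °C

T = 661 °C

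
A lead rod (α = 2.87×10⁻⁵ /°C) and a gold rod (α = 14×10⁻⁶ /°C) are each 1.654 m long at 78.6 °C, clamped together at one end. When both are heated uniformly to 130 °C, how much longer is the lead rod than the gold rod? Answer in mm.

1.25 mm

ΔT = 51.4 K
lead: ΔL = 2.87×10⁻⁵ × 1.654 m × 51.4 = 2.4399×10⁻³ m = 2.4399 mm
gold: ΔL = 14×10⁻⁶ × 1.654 m × 51.4 = 1.1902×10⁻³ m = 1.1902 mm
difference = 2.4399 − 1.1902 = 1.2497 mm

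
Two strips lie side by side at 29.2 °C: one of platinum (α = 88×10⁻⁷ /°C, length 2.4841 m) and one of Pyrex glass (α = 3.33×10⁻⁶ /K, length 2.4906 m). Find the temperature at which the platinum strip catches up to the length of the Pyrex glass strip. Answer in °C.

T = 508.3 °C

Equal length when α₁L₁ΔT − α₂L₂ΔT = L₂ − L₁ = 6.50×10⁻³ m
α₁L₁ = 2.186008×10⁻⁵, α₂L₂ = 8.293698×10⁻⁶ → Δ(αL) = 1.3566382×10⁻⁵ m/K
ΔT = 6.50×10⁻³ / 1.3566382×10⁻⁵ = 479.126 K, so T = 29.2 + 479.126 = 508.326 °C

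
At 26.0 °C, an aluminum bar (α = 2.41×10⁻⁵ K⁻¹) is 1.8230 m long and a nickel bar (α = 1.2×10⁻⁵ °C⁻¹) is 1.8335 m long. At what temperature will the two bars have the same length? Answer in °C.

T = 504.7 °C

Equal length when α₁L₁ΔT − α₂L₂ΔT = L₂ − L₁ = 1.05×10⁻² m
α₁L₁ = 4.39343×10⁻⁵, α₂L₂ = 2.2002×10⁻⁵ → Δ(αL) = 2.19323×10⁻⁵ m/K
ΔT = 1.05×10⁻² / 2.19323×10⁻⁵ = 478.746 K, so T = 26.0 + 478.746 = 504.746 °C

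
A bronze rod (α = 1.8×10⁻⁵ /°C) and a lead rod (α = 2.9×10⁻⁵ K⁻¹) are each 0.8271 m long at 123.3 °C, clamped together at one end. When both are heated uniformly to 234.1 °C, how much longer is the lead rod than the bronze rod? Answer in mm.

ΔT = 110.8 K
bronze: ΔL = 1.8×10⁻⁵ × 0.8271 m × 110.8 = 1.6496×10⁻³ m = 1.6496 mm
lead: ΔL = 2.9×10⁻⁵ × 0.8271 m × 110.8 = 2.6576×10⁻³ m = 2.6576 mm
difference = 2.6576 − 1.6496 = 1.0080 mm

1.01 mm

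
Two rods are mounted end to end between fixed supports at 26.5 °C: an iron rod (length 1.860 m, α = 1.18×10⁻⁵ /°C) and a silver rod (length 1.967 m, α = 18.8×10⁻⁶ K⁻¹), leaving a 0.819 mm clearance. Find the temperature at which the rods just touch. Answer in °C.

α₁L₁ = 2.1948×10⁻⁵ m/K, α₂L₂ = 3.69796×10⁻⁵ m/K → total 5.89276×10⁻⁵ m/K
ΔT = g/(α₁L₁+α₂L₂) = 8.19×10⁻⁴ / 5.89276×10⁻⁵ = 13.898 K
T = 26.5 + 13.898 = 40.398 °C

T = 40.4 °C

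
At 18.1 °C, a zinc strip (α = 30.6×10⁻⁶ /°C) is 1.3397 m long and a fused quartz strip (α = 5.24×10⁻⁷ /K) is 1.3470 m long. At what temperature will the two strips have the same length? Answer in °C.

L₁(1 + α₁ΔT) = L₂(1 + α₂ΔT) ⇒ ΔT = (L₂ − L₁)/(α₁L₁ − α₂L₂)
L₂ − L₁ = 1.3470 − 1.3397 = 7.30×10⁻³ m
α₁L₁ − α₂L₂ = 30.6×10⁻⁶×1.3397 − 5.24×10⁻⁷×1.3470 = 4.0288992×10⁻⁵ m/K
ΔT = 7.30×10⁻³ / 4.0288992×10⁻⁵ = 181.191 K
T = 18.1 + 181.191 = 199.291 °C

T = 199.3 °C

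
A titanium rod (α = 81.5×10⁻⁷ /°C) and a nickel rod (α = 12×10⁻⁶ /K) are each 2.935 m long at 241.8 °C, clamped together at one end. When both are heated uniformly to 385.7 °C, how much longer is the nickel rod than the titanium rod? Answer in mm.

ΔT = 143.9 K
titanium: ΔL = 81.5×10⁻⁷ × 2.935 m × 143.9 = 3.4421×10⁻³ m = 3.4421 mm
nickel: ΔL = 12×10⁻⁶ × 2.935 m × 143.9 = 5.0682×10⁻³ m = 5.0682 mm
difference = 5.0682 − 3.4421 = 1.6261 mm

1.63 mm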